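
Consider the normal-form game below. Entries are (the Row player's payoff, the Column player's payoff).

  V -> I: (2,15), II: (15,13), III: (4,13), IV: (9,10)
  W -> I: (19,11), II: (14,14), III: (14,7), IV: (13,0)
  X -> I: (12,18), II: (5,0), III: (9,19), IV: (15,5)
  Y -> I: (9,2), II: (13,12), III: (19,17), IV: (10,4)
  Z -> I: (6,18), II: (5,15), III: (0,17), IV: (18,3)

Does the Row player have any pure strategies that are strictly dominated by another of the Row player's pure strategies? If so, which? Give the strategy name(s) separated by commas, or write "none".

none

V is not dominated — it holds its own against W at II (15>14); X at II (15>5); Y at II (15>13); Z at II (15>5).
Nothing dominates W: V at I (19>2); X at I (19>12); Y at I (19>9); Z at I (19>6).
X: no other strategy beats it everywhere (V at I (12>2); W at IV (15>13); Y at I (12>9); Z at I (12>6)).
Y is not dominated — it holds its own against V at I (9>2); W at III (19>14); X at II (13>5); Z at I (9>6).
Nothing dominates Z: V at I (6>2); W at IV (18>13); X at II (5=5); Y at IV (18>10).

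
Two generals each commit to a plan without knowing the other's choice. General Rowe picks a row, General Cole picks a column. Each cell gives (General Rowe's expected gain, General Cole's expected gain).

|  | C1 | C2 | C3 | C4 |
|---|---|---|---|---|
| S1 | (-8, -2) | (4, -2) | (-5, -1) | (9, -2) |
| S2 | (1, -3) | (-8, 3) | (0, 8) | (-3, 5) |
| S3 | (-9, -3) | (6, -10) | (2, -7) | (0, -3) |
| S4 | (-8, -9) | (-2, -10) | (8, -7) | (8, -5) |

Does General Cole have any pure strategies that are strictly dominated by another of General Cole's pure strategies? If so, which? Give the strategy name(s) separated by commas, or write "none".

Nothing dominates C1: C2 at S1 (-2=-2); C3 at S3 (-3>-7); C4 at S1 (-2=-2).
C3 strictly dominates C2 — S1: -1>-2, S2: 8>3, S3: -7>-10, S4: -7>-10.
Nothing dominates C3: C1 at S1 (-1>-2); C2 at S1 (-1>-2); C4 at S1 (-1>-2).
Nothing dominates C4: C1 at S1 (-2=-2); C2 at S1 (-2=-2); C3 at S3 (-3>-7).

C2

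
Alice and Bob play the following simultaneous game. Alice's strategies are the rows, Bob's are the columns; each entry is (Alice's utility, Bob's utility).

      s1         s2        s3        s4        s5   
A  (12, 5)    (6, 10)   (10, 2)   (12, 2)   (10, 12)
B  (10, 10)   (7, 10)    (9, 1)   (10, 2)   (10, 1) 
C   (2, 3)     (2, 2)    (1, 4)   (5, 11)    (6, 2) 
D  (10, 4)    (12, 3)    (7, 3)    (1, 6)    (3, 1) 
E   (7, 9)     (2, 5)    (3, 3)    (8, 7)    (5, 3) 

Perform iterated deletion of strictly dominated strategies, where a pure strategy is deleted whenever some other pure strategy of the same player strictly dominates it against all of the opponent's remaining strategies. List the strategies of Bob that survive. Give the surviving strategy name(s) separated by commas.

s1, s2, s4, s5

For Alice, A strictly dominates C on the remaining columns (s1: 12>2, s2: 6>2, s3: 10>1, s4: 12>5, s5: 10>6); eliminate C.
Row E is eliminated: A beats it against every remaining column (s1: 12>7, s2: 6>2, s3: 10>3, s4: 12>8, s5: 10>5).
For Bob, s1 strictly dominates s3 on the remaining rows (A: 5>2, B: 10>1, D: 4>3); eliminate s3.
Among the remaining strategies, none is strictly dominated by another pure strategy of the same player, so the elimination stops.
Surviving strategies — Alice: {A, B, D}; Bob: {s1, s2, s4, s5}.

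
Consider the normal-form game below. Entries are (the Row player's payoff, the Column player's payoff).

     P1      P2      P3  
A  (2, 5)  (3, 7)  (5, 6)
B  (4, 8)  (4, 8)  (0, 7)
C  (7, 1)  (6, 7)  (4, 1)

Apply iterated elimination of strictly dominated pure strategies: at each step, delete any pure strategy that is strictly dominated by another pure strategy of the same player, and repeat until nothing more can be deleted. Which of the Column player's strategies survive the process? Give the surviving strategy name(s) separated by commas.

P2

The Row player's strategy B is strictly dominated by C (P1: 7>4, P2: 6>4, P3: 4>0) and is removed.
The Column player's strategy P1 is strictly dominated by P2 (A: 7>5, C: 7>1) and is removed.
The Column player's strategy P3 is strictly dominated by P2 (A: 7>6, C: 7>1) and is removed.
Row A is eliminated: C beats it against every remaining column (P2: 6>3).
Among the remaining strategies, none is strictly dominated by another pure strategy of the same player, so the elimination stops.
Surviving strategies — the Row player: {C}; the Column player: {P2}.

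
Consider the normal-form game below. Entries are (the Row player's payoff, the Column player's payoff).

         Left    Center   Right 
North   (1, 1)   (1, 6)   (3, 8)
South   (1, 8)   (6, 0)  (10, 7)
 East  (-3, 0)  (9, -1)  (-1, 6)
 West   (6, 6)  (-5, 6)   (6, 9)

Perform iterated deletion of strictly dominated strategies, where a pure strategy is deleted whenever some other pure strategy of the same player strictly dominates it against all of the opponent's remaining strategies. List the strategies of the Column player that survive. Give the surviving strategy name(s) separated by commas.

Left, Right

Column Center is eliminated: Right beats it against every remaining row (North: 8>6, South: 7>0, East: 6>-1, West: 9>6).
The Row player's strategy North is strictly dominated by West (Left: 6>1, Right: 6>3) and is removed.
The Row player's strategy East is strictly dominated by South (Left: 1>-3, Right: 10>-1) and is removed.
Among the remaining strategies, none is strictly dominated by another pure strategy of the same player, so the elimination stops.
Surviving strategies — the Row player: {South, West}; the Column player: {Left, Right}.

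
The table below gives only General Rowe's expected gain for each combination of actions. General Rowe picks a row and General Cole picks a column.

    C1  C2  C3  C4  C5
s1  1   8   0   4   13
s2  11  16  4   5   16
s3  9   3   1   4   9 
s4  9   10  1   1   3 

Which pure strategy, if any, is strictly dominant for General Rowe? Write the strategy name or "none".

s2 vs s1: C1: 11>1, C2: 16>8, C3: 4>0, C4: 5>4, C5: 16>13.
s2 vs s3: C1: 11>9, C2: 16>3, C3: 4>1, C4: 5>4, C5: 16>9.
s2 vs s4: C1: 11>9, C2: 16>10, C3: 4>1, C4: 5>1, C5: 16>3.
s2 strictly beats every other strategy against every opponent action, so it is strictly dominant.

s2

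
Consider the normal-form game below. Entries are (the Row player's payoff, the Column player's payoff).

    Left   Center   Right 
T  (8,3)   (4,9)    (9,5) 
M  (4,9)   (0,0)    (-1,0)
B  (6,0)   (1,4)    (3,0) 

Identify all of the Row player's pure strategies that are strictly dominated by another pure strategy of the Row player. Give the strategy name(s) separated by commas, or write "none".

Nothing dominates T: M at Left (8>4); B at Left (8>6).
M is strictly dominated by T (Left: 8>4, Center: 4>0, Right: 9>-1).
B: dominated, since T does at least as well everywhere (Left: 8>6, Center: 4>1, Right: 9>3).

M, B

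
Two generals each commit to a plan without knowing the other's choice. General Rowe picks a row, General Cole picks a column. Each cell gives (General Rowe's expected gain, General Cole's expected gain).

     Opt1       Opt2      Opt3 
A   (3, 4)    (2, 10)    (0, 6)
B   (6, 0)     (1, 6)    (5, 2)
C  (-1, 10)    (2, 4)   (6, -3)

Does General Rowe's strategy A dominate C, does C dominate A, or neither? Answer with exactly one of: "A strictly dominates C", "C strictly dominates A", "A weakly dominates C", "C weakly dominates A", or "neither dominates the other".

neither dominates the other

Compare A to C across every action of General Cole: Opt1: 3>-1, Opt2: 2=2, Opt3: 0<6.
A does better at Opt1 but worse at Opt3; neither strategy dominates the other.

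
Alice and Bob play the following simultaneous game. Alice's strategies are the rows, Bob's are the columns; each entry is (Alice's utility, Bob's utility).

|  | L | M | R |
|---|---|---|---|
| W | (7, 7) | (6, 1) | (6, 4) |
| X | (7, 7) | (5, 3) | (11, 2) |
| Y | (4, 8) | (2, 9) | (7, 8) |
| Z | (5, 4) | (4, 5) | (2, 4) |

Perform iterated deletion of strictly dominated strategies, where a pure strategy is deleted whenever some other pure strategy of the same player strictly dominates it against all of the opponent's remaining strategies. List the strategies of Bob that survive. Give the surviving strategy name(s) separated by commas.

Alice's strategy Y is strictly dominated by X (L: 7>4, M: 5>2, R: 11>7) and is removed.
Row Z is eliminated: W beats it against every remaining column (L: 7>5, M: 6>4, R: 6>2).
Bob's strategy M is strictly dominated by L (W: 7>1, X: 7>3) and is removed.
Bob's strategy R is strictly dominated by L (W: 7>4, X: 7>2) and is removed.
Among the remaining strategies, none is strictly dominated by another pure strategy of the same player, so the elimination stops.
Surviving strategies — Alice: {W, X}; Bob: {L}.

L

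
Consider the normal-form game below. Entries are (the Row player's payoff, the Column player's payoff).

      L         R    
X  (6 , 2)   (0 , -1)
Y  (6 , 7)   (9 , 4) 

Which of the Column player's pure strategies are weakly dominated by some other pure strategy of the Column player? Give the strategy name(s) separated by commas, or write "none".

R

L is not dominated — it holds its own against R at X (2>-1).
L weakly dominates R — X: 2>-1, Y: 7>4.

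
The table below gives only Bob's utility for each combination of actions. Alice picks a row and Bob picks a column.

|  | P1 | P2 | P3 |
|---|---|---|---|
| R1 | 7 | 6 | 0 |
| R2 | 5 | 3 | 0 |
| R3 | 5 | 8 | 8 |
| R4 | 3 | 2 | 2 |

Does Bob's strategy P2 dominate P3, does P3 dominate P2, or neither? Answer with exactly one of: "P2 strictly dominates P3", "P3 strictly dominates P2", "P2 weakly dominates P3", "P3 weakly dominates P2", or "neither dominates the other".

P2 weakly dominates P3

P2's payoffs vs P3's, by Alice's action — R1: 6>0, R2: 3>0, R3: 8=8, R4: 2=2.
P2 is at least as good everywhere and strictly better somewhere (tied only at R3, R4), so P2 weakly but not strictly dominates P3.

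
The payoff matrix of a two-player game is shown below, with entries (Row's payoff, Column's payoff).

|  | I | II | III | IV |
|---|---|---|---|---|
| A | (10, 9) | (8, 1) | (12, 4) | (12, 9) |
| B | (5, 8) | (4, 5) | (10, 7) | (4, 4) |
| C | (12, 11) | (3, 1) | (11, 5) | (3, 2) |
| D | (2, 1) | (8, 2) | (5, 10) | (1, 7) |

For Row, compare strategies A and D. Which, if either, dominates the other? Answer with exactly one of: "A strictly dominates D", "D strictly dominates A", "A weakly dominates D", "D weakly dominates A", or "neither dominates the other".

A weakly dominates D

A's payoffs vs D's, by Column's action — I: 10>2, II: 8=8, III: 12>5, IV: 12>1.
A is at least as good everywhere and strictly better somewhere (tied only at II), so A weakly but not strictly dominates D.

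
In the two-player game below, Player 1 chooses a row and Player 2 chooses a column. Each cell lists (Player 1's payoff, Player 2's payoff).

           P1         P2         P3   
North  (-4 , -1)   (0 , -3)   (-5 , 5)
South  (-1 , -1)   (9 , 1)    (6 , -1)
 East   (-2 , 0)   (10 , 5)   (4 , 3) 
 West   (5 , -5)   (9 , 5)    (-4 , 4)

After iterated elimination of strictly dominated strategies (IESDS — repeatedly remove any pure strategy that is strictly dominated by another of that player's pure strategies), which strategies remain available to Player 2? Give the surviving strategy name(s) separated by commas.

Row North is eliminated: South beats it against every remaining column (P1: -1>-4, P2: 9>0, P3: 6>-5).
Player 2's strategy P1 is strictly dominated by P2 (South: 1>-1, East: 5>0, West: 5>-5) and is removed.
Row West is eliminated: East beats it against every remaining column (P2: 10>9, P3: 4>-4).
Player 2's strategy P3 is strictly dominated by P2 (South: 1>-1, East: 5>3) and is removed.
Row South is eliminated: East beats it against every remaining column (P2: 10>9).
Among the remaining strategies, none is strictly dominated by another pure strategy of the same player, so the elimination stops.
Surviving strategies — Player 1: {East}; Player 2: {P2}.

P2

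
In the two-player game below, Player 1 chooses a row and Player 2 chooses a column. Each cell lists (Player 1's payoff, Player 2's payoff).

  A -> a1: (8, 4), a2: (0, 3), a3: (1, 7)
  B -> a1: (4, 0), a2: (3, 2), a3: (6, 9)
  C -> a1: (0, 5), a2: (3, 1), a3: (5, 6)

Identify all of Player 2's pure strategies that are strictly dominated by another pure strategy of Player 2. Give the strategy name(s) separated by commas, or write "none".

a1, a2

a1 is strictly dominated by a3 (A: 7>4, B: 9>0, C: 6>5).
a2: dominated, since a3 does at least as well everywhere (A: 7>3, B: 9>2, C: 6>1).
a3: no other strategy beats it everywhere (a1 at A (7>4); a2 at A (7>3)).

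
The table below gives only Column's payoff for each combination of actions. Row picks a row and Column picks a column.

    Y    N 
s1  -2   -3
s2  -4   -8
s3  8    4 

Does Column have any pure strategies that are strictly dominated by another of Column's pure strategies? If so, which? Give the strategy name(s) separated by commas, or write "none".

N

Y is not dominated — it holds its own against N at s1 (-2>-3).
N: dominated, since Y does at least as well everywhere (s1: -2>-3, s2: -4>-8, s3: 8>4).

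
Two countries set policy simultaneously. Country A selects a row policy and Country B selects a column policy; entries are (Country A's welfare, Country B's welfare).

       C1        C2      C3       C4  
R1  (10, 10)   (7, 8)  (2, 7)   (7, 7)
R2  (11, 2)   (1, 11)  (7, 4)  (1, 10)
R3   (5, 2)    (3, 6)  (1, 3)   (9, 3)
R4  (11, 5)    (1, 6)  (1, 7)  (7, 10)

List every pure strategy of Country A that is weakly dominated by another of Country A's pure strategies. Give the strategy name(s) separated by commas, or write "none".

none

R1 is not dominated — it holds its own against R2 at C2 (7>1); R3 at C1 (10>5); R4 at C2 (7>1).
R2 is not dominated — it holds its own against R1 at C1 (11>10); R3 at C1 (11>5); R4 at C3 (7>1).
Nothing dominates R3: R1 at C4 (9>7); R2 at C2 (3>1); R4 at C2 (3>1).
R4 is not dominated — it holds its own against R1 at C1 (11>10); R2 at C4 (7>1); R3 at C1 (11>5).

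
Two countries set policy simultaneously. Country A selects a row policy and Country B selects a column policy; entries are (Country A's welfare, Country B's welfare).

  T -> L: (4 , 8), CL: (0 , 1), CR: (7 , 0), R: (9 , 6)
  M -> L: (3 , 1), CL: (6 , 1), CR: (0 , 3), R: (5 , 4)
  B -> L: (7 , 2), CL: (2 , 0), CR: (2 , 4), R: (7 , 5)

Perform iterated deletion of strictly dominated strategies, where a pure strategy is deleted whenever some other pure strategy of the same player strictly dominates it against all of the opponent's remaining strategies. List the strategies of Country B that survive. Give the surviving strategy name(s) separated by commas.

L, R

Country B's strategy CL is strictly dominated by R (T: 6>1, M: 4>1, B: 5>0) and is removed.
Row M is eliminated: T beats it against every remaining column (L: 4>3, CR: 7>0, R: 9>5).
Country B's strategy CR is strictly dominated by R (T: 6>0, B: 5>4) and is removed.
Among the remaining strategies, none is strictly dominated by another pure strategy of the same player, so the elimination stops.
Surviving strategies — Country A: {T, B}; Country B: {L, R}.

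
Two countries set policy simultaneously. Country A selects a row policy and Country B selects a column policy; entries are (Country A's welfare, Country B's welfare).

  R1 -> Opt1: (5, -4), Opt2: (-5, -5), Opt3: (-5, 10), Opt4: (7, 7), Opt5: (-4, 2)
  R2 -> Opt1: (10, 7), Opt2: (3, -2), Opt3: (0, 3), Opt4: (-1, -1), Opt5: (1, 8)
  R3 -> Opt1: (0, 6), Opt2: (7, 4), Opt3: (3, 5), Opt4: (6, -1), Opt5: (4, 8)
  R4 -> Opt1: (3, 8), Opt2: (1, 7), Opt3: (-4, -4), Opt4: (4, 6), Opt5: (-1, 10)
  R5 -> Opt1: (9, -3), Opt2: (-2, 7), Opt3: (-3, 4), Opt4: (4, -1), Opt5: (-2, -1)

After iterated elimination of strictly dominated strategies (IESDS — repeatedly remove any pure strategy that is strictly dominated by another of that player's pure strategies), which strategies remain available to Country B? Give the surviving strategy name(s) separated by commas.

Column Opt1 is eliminated: Opt5 beats it against every remaining row (R1: 2>-4, R2: 8>7, R3: 8>6, R4: 10>8, R5: -1>-3).
Row R2 is eliminated: R3 beats it against every remaining column (Opt2: 7>3, Opt3: 3>0, Opt4: 6>-1, Opt5: 4>1).
For Country A, R3 strictly dominates R4 on the remaining columns (Opt2: 7>1, Opt3: 3>-4, Opt4: 6>4, Opt5: 4>-1); eliminate R4.
Row R5 is eliminated: R3 beats it against every remaining column (Opt2: 7>-2, Opt3: 3>-3, Opt4: 6>4, Opt5: 4>-2).
For Country B, Opt3 strictly dominates Opt2 on the remaining rows (R1: 10>-5, R3: 5>4); eliminate Opt2.
Country B's strategy Opt4 is strictly dominated by Opt3 (R1: 10>7, R3: 5>-1) and is removed.
For Country A, R3 strictly dominates R1 on the remaining columns (Opt3: 3>-5, Opt5: 4>-4); eliminate R1.
For Country B, Opt5 strictly dominates Opt3 on the remaining rows (R3: 8>5); eliminate Opt3.
Among the remaining strategies, none is strictly dominated by another pure strategy of the same player, so the elimination stops.
Surviving strategies — Country A: {R3}; Country B: {Opt5}.

Opt5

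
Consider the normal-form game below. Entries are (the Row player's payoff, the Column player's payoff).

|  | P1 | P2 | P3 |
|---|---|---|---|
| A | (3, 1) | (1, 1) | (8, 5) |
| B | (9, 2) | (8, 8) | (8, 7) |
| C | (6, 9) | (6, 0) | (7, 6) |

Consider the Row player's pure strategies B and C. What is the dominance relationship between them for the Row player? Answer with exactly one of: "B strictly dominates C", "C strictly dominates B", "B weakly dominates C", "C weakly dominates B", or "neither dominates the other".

B's payoffs vs C's, by the Column player's action — P1: 9>6, P2: 8>6, P3: 8>7.
B gives a strictly higher payoff against every action of the Column player, so B strictly dominates C.

B strictly dominates C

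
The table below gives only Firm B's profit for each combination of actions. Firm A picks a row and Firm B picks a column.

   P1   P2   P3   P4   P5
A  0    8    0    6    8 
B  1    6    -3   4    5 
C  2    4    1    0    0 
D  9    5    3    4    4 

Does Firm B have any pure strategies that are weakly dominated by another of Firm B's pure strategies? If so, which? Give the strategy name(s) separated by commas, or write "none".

P1: no other strategy beats it everywhere (P2 at D (9>5); P3 at B (1>-3); P4 at C (2>0); P5 at C (2>0)).
P2: no other strategy beats it everywhere (P1 at A (8>0); P3 at A (8>0); P4 at A (8>6); P5 at B (6>5)).
P1 weakly dominates P3 — A: 0=0, B: 1>-3, C: 2>1, D: 9>3.
P2 weakly dominates P4 — A: 8>6, B: 6>4, C: 4>0, D: 5>4.
P5 is weakly dominated by P2 (A: 8=8, B: 6>5, C: 4>0, D: 5>4).

P3, P4, P5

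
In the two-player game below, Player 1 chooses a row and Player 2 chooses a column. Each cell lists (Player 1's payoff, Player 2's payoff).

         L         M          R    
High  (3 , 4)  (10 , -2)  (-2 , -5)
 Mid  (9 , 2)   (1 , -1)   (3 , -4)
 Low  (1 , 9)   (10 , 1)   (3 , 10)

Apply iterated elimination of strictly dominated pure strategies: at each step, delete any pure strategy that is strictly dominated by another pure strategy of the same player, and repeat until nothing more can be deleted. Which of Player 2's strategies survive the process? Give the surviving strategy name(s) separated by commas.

L, R

Player 2's strategy M is strictly dominated by L (High: 4>-2, Mid: 2>-1, Low: 9>1) and is removed.
For Player 1, Mid strictly dominates High on the remaining columns (L: 9>3, R: 3>-2); eliminate High.
Among the remaining strategies, none is strictly dominated by another pure strategy of the same player, so the elimination stops.
Surviving strategies — Player 1: {Mid, Low}; Player 2: {L, R}.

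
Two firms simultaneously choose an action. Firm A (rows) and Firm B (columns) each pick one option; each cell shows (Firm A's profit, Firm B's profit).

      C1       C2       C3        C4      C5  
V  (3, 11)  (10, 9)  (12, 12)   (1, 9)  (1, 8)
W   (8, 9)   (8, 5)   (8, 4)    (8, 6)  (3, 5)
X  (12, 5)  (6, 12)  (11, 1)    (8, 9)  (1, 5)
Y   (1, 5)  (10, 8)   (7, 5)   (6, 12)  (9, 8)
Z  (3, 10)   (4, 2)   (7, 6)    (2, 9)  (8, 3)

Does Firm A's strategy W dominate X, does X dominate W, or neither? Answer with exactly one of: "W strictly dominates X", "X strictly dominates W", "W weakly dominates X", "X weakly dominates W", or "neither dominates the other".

W's payoffs vs X's, by Firm B's action — C1: 8<12, C2: 8>6, C3: 8<11, C4: 8=8, C5: 3>1.
W does better at C2, C5 but worse at C1, C3; neither strategy dominates the other.

neither dominates the other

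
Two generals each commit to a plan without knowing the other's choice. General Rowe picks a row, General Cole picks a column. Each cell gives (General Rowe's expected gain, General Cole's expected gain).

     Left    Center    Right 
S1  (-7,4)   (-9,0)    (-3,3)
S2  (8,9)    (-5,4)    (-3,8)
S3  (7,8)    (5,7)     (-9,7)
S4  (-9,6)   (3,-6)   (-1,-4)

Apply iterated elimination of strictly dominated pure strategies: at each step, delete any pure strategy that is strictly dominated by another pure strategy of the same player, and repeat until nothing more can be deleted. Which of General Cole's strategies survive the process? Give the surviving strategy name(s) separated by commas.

Column Center is eliminated: Left beats it against every remaining row (S1: 4>0, S2: 9>4, S3: 8>7, S4: 6>-6).
General Rowe's strategy S3 is strictly dominated by S2 (Left: 8>7, Right: -3>-9) and is removed.
Column Right is eliminated: Left beats it against every remaining row (S1: 4>3, S2: 9>8, S4: 6>-4).
For General Rowe, S2 strictly dominates S1 on the remaining columns (Left: 8>-7); eliminate S1.
For General Rowe, S2 strictly dominates S4 on the remaining columns (Left: 8>-9); eliminate S4.
Among the remaining strategies, none is strictly dominated by another pure strategy of the same player, so the elimination stops.
Surviving strategies — General Rowe: {S2}; General Cole: {Left}.

Left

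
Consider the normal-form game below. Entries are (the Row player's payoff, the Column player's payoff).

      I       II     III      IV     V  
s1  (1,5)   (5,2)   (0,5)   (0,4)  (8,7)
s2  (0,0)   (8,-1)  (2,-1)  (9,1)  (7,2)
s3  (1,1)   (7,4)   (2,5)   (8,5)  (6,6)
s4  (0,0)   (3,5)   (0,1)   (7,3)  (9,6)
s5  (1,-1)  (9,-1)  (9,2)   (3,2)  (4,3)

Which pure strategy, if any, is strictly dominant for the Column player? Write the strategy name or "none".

V

V vs I: s1: 7>5, s2: 2>0, s3: 6>1, s4: 6>0, s5: 3>-1.
V vs II: s1: 7>2, s2: 2>-1, s3: 6>4, s4: 6>5, s5: 3>-1.
V vs III: s1: 7>5, s2: 2>-1, s3: 6>5, s4: 6>1, s5: 3>2.
V vs IV: s1: 7>4, s2: 2>1, s3: 6>5, s4: 6>3, s5: 3>2.
V strictly beats every other strategy against every opponent action, so it is strictly dominant.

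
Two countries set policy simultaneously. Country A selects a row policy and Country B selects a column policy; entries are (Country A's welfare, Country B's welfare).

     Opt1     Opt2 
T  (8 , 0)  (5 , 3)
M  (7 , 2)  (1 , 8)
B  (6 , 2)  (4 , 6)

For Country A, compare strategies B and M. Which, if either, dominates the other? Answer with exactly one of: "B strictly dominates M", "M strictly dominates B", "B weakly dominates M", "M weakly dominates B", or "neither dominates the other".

neither dominates the other

B's payoffs vs M's, by Country B's action — Opt1: 6<7, Opt2: 4>1.
B does better at Opt2 but worse at Opt1; neither strategy dominates the other.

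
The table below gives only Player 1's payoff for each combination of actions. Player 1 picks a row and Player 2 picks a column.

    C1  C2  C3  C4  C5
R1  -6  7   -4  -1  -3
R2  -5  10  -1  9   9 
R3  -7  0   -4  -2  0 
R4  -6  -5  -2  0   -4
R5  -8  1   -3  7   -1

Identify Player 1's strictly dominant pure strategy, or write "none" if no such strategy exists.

R2 vs R1: C1: -5>-6, C2: 10>7, C3: -1>-4, C4: 9>-1, C5: 9>-3.
R2 vs R3: C1: -5>-7, C2: 10>0, C3: -1>-4, C4: 9>-2, C5: 9>0.
R2 vs R4: C1: -5>-6, C2: 10>-5, C3: -1>-2, C4: 9>0, C5: 9>-4.
R2 vs R5: C1: -5>-8, C2: 10>1, C3: -1>-3, C4: 9>7, C5: 9>-1.
R2 strictly beats every other strategy against every opponent action, so it is strictly dominant.

R2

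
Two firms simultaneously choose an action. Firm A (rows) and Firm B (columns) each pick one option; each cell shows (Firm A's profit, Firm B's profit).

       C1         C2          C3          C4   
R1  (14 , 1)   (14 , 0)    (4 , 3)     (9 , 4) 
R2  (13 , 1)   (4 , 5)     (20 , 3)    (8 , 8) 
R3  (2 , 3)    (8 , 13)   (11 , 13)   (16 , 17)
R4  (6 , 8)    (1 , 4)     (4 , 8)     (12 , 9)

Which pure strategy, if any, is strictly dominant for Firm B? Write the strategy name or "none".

C4

C4 vs C1: R1: 4>1, R2: 8>1, R3: 17>3, R4: 9>8.
C4 vs C2: R1: 4>0, R2: 8>5, R3: 17>13, R4: 9>4.
C4 vs C3: R1: 4>3, R2: 8>3, R3: 17>13, R4: 9>8.
C4 strictly beats every other strategy against every opponent action, so it is strictly dominant.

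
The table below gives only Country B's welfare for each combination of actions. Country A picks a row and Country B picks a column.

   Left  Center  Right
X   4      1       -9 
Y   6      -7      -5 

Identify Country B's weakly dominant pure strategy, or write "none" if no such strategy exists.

Left vs Center: X: 4>1, Y: 6>-7.
Left vs Right: X: 4>-9, Y: 6>-5.
Left is at least as good as every other strategy against every opponent action, so it is weakly dominant.

Left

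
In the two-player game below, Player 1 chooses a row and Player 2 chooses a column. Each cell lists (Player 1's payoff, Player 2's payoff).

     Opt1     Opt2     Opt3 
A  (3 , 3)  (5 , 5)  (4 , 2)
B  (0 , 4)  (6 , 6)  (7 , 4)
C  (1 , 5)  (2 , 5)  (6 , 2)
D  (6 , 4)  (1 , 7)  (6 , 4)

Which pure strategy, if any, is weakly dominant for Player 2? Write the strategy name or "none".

Opt2

Opt2 vs Opt1: A: 5>3, B: 6>4, C: 5=5, D: 7>4.
Opt2 vs Opt3: A: 5>2, B: 6>4, C: 5>2, D: 7>4.
Opt2 is at least as good as every other strategy against every opponent action, so it is weakly dominant.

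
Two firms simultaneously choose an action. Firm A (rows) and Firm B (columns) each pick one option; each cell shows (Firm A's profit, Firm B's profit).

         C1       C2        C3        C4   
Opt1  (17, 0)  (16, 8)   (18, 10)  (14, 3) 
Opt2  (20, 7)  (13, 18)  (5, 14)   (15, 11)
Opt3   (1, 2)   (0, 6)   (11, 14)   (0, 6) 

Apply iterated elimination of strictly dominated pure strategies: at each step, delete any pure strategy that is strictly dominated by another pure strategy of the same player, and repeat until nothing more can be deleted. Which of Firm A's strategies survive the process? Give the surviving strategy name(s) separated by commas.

For Firm A, Opt1 strictly dominates Opt3 on the remaining columns (C1: 17>1, C2: 16>0, C3: 18>11, C4: 14>0); eliminate Opt3.
Column C1 is eliminated: C2 beats it against every remaining row (Opt1: 8>0, Opt2: 18>7).
Firm B's strategy C4 is strictly dominated by C2 (Opt1: 8>3, Opt2: 18>11) and is removed.
Row Opt2 is eliminated: Opt1 beats it against every remaining column (C2: 16>13, C3: 18>5).
For Firm B, C3 strictly dominates C2 on the remaining rows (Opt1: 10>8); eliminate C2.
Among the remaining strategies, none is strictly dominated by another pure strategy of the same player, so the elimination stops.
Surviving strategies — Firm A: {Opt1}; Firm B: {C3}.

Opt1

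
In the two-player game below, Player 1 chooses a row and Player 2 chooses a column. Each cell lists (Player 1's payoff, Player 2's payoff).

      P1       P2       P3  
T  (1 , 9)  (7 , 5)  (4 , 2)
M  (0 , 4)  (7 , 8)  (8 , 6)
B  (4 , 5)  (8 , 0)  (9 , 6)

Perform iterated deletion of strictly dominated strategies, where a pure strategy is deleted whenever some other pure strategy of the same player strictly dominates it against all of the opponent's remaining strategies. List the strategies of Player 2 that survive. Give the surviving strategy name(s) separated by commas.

P3

For Player 1, B strictly dominates T on the remaining columns (P1: 4>1, P2: 8>7, P3: 9>4); eliminate T.
Row M is eliminated: B beats it against every remaining column (P1: 4>0, P2: 8>7, P3: 9>8).
For Player 2, P3 strictly dominates P1 on the remaining rows (B: 6>5); eliminate P1.
For Player 2, P3 strictly dominates P2 on the remaining rows (B: 6>0); eliminate P2.
Among the remaining strategies, none is strictly dominated by another pure strategy of the same player, so the elimination stops.
Surviving strategies — Player 1: {B}; Player 2: {P3}.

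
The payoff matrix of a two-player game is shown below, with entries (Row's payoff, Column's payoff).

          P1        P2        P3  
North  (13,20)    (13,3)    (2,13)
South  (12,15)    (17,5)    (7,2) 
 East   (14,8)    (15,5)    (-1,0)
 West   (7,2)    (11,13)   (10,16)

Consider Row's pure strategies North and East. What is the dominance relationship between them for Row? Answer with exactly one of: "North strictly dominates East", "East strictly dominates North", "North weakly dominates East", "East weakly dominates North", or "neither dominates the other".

North's payoffs vs East's, by Column's action — P1: 13<14, P2: 13<15, P3: 2>-1.
North does better at P3 but worse at P1, P2; neither strategy dominates the other.

neither dominates the other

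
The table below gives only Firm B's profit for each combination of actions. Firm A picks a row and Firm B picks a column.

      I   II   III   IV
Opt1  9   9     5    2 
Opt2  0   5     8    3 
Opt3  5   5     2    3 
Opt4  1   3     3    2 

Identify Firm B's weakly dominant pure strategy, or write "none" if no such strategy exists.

I fails to dominate II at Opt2 (0<5).
II fails to dominate III at Opt2 (5<8).
III fails to dominate I at Opt1 (5<9).
IV fails to dominate I at Opt1 (2<9).
No single strategy dominates all the others.

none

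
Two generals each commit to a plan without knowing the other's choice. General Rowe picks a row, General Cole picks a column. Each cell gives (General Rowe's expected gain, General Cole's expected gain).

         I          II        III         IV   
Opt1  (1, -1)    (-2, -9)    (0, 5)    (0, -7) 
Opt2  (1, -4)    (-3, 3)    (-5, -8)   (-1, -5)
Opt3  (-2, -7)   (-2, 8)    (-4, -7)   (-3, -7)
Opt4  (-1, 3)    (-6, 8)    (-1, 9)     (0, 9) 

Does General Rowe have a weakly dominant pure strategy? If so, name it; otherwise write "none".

Opt1 vs Opt2: I: 1=1, II: -2>-3, III: 0>-5, IV: 0>-1.
Opt1 vs Opt3: I: 1>-2, II: -2=-2, III: 0>-4, IV: 0>-3.
Opt1 vs Opt4: I: 1>-1, II: -2>-6, III: 0>-1, IV: 0=0.
Opt1 is at least as good as every other strategy against every opponent action, so it is weakly dominant.

Opt1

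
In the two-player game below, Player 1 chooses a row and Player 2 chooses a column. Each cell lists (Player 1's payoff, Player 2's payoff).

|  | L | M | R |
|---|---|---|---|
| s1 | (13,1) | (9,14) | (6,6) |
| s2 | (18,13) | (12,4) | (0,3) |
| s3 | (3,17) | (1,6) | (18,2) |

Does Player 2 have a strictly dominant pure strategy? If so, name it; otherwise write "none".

L fails to dominate M at s1 (1<14).
M fails to dominate L at s2 (4<13).
R fails to dominate L at s2 (3<13).
No single strategy dominates all the others.

none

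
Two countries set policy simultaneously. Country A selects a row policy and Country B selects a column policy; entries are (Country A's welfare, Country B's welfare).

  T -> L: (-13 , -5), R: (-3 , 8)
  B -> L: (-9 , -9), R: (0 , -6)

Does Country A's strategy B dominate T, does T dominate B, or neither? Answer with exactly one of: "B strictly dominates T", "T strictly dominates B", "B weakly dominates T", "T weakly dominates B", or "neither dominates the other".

B's payoffs vs T's, by Country B's action — L: -9>-13, R: 0>-3.
B gives a strictly higher payoff against every action of Country B, so B strictly dominates T.

B strictly dominates T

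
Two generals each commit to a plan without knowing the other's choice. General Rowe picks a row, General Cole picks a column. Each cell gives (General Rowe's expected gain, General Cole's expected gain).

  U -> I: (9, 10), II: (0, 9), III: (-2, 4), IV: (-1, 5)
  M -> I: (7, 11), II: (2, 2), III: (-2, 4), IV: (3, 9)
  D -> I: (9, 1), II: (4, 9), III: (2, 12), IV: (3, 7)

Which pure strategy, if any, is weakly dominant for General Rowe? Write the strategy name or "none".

D vs U: I: 9=9, II: 4>0, III: 2>-2, IV: 3>-1.
D vs M: I: 9>7, II: 4>2, III: 2>-2, IV: 3=3.
D is at least as good as every other strategy against every opponent action, so it is weakly dominant.

D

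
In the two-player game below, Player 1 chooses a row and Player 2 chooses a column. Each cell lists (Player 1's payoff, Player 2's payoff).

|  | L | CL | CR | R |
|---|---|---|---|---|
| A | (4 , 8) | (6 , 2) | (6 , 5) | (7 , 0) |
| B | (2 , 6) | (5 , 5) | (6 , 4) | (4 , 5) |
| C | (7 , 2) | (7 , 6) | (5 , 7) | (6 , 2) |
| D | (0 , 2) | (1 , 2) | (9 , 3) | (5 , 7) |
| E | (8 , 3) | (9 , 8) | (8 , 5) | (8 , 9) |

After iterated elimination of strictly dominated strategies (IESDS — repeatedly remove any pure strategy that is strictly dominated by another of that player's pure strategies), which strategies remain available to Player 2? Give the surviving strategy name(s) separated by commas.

R

Row A is eliminated: E beats it against every remaining column (L: 8>4, CL: 9>6, CR: 8>6, R: 8>7).
For Player 1, E strictly dominates B on the remaining columns (L: 8>2, CL: 9>5, CR: 8>6, R: 8>4); eliminate B.
Player 1's strategy C is strictly dominated by E (L: 8>7, CL: 9>7, CR: 8>5, R: 8>6) and is removed.
Column L is eliminated: CR beats it against every remaining row (D: 3>2, E: 5>3).
For Player 2, R strictly dominates CL on the remaining rows (D: 7>2, E: 9>8); eliminate CL.
Column CR is eliminated: R beats it against every remaining row (D: 7>3, E: 9>5).
Row D is eliminated: E beats it against every remaining column (R: 8>5).
Among the remaining strategies, none is strictly dominated by another pure strategy of the same player, so the elimination stops.
Surviving strategies — Player 1: {E}; Player 2: {R}.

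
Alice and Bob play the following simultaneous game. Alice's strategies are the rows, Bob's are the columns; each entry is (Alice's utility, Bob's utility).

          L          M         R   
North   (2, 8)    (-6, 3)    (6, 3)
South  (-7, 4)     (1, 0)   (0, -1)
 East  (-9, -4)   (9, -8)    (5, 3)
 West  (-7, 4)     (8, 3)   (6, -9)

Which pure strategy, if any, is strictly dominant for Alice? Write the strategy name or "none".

North fails to dominate South at M (-6<1).
South fails to dominate North at L (-7<2).
East fails to dominate North at L (-9<2).
West fails to dominate North at L (-7<2).
No single strategy dominates all the others.

none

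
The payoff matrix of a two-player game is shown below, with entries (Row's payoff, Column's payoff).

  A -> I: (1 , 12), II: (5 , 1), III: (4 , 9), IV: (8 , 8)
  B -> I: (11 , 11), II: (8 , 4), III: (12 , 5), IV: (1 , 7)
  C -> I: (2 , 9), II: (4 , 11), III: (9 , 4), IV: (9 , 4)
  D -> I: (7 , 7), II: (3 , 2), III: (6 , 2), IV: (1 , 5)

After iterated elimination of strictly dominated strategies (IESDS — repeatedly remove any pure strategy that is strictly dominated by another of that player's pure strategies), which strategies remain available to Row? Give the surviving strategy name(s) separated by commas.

B

Column III is eliminated: I beats it against every remaining row (A: 12>9, B: 11>5, C: 9>4, D: 7>2).
Column IV is eliminated: I beats it against every remaining row (A: 12>8, B: 11>7, C: 9>4, D: 7>5).
For Row, B strictly dominates A on the remaining columns (I: 11>1, II: 8>5); eliminate A.
Row C is eliminated: B beats it against every remaining column (I: 11>2, II: 8>4).
Row D is eliminated: B beats it against every remaining column (I: 11>7, II: 8>3).
For Column, I strictly dominates II on the remaining rows (B: 11>4); eliminate II.
Among the remaining strategies, none is strictly dominated by another pure strategy of the same player, so the elimination stops.
Surviving strategies — Row: {B}; Column: {I}.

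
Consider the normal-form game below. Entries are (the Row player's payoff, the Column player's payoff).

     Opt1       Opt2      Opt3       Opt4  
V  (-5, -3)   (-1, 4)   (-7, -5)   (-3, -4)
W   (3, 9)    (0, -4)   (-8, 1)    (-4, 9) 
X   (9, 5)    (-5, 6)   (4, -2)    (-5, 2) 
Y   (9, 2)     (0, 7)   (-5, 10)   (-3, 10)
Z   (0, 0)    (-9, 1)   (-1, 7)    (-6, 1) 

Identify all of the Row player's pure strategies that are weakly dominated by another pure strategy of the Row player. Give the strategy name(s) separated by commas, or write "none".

V, W, Z

V: dominated, since Y does at least as well everywhere (Opt1: 9>-5, Opt2: 0>-1, Opt3: -5>-7, Opt4: -3=-3).
Y weakly dominates W — Opt1: 9>3, Opt2: 0=0, Opt3: -5>-8, Opt4: -3>-4.
X is not dominated — it holds its own against V at Opt1 (9>-5); W at Opt1 (9>3); Y at Opt3 (4>-5); Z at Opt1 (9>0).
Y is not dominated — it holds its own against V at Opt1 (9>-5); W at Opt1 (9>3); X at Opt2 (0>-5); Z at Opt1 (9>0).
X weakly dominates Z — Opt1: 9>0, Opt2: -5>-9, Opt3: 4>-1, Opt4: -5>-6.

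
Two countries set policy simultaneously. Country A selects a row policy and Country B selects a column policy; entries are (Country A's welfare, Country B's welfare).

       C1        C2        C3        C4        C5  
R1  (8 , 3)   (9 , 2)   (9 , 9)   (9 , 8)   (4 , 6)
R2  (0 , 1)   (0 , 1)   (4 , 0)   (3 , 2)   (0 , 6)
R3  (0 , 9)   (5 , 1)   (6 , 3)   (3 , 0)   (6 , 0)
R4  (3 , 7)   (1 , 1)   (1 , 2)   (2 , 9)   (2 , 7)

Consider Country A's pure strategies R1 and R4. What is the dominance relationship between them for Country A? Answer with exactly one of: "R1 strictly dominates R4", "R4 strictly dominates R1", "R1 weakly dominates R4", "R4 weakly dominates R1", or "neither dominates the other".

R1 strictly dominates R4

R1's payoffs vs R4's, by Country B's action — C1: 8>3, C2: 9>1, C3: 9>1, C4: 9>2, C5: 4>2.
R1 gives a strictly higher payoff against every action of Country B, so R1 strictly dominates R4.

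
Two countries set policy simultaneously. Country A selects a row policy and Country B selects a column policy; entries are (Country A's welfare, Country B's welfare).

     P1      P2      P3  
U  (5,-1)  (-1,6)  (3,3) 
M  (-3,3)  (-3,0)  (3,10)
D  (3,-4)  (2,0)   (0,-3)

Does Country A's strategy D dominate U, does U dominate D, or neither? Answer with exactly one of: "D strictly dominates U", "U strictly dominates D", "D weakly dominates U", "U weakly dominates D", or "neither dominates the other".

D's payoffs vs U's, by Country B's action — P1: 3<5, P2: 2>-1, P3: 0<3.
D does better at P2 but worse at P1, P3; neither strategy dominates the other.

neither dominates the other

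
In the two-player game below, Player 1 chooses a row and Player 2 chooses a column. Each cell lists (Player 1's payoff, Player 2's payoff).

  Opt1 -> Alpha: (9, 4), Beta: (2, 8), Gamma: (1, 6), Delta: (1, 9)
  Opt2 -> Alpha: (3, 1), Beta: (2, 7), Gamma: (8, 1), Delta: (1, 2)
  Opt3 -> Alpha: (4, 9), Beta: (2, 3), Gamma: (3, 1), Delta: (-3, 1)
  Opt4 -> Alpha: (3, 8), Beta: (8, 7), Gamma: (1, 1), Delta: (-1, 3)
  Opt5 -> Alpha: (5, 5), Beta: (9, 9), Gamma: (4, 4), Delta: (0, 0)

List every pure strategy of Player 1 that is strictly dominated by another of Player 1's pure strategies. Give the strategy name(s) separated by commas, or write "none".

Opt3, Opt4

Nothing dominates Opt1: Opt2 at Alpha (9>3); Opt3 at Alpha (9>4); Opt4 at Alpha (9>3); Opt5 at Alpha (9>5).
Nothing dominates Opt2: Opt1 at Beta (2=2); Opt3 at Beta (2=2); Opt4 at Alpha (3=3); Opt5 at Gamma (8>4).
Opt3 is strictly dominated by Opt5 (Alpha: 5>4, Beta: 9>2, Gamma: 4>3, Delta: 0>-3).
Opt4: dominated, since Opt5 does at least as well everywhere (Alpha: 5>3, Beta: 9>8, Gamma: 4>1, Delta: 0>-1).
Nothing dominates Opt5: Opt1 at Beta (9>2); Opt2 at Alpha (5>3); Opt3 at Alpha (5>4); Opt4 at Alpha (5>3).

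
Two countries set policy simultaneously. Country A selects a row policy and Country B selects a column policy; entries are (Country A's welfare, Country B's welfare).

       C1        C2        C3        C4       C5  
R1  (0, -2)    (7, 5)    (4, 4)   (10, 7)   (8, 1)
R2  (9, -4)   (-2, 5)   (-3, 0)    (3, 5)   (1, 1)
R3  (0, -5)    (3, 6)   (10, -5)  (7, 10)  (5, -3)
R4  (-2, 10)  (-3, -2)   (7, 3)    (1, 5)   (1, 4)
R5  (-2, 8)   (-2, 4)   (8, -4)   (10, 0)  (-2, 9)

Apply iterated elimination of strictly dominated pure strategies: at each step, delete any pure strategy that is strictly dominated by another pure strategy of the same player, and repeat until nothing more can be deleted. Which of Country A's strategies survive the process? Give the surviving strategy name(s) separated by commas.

R1, R5

Row R4 is eliminated: R3 beats it against every remaining column (C1: 0>-2, C2: 3>-3, C3: 10>7, C4: 7>1, C5: 5>1).
Column C1 is eliminated: C5 beats it against every remaining row (R1: 1>-2, R2: 1>-4, R3: -3>-5, R5: 9>8).
Row R2 is eliminated: R1 beats it against every remaining column (C2: 7>-2, C3: 4>-3, C4: 10>3, C5: 8>1).
Country B's strategy C3 is strictly dominated by C2 (R1: 5>4, R3: 6>-5, R5: 4>-4) and is removed.
Row R3 is eliminated: R1 beats it against every remaining column (C2: 7>3, C4: 10>7, C5: 8>5).
Among the remaining strategies, none is strictly dominated by another pure strategy of the same player, so the elimination stops.
Surviving strategies — Country A: {R1, R5}; Country B: {C2, C4, C5}.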